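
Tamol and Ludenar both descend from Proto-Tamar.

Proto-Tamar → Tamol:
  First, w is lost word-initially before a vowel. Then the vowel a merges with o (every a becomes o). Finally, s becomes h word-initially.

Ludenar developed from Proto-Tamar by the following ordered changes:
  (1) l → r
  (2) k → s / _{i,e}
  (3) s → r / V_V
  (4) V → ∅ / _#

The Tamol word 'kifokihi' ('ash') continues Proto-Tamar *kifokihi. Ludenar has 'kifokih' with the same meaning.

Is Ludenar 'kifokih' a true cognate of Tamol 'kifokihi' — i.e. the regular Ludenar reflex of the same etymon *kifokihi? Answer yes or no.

Derive the expected Ludenar reflex of *kifokihi:
Ludenar: start from *kifokihi.
  rule 1: no change — kifokihi
  rule 2 (palatalisation): kifokihi → sifosihi
  rule 3 (rhotacism): sifosihi → siforihi
  rule 4 (apocope): siforihi → siforih
  ⇒ Ludenar siforih
The regular Ludenar reflex would be 'siforih', but the attested form is 'kifokih'. The correspondence is irregular, so they are not cognates (the Ludenar form has a different source).

no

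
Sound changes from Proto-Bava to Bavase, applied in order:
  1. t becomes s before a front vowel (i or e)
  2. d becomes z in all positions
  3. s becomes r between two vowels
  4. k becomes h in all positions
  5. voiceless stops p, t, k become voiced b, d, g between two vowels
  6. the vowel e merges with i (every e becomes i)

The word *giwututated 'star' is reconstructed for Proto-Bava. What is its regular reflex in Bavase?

giwududariz

Bavase: start from *giwututated.
  rule 1 (palatalisation): giwututated → giwututased
  rule 2 (unconditioned shift): giwututased → giwututasez
  rule 3 (rhotacism): giwututasez → giwututarez
  rule 4: no change — giwututarez
  rule 5 (intervocalic voicing): giwututarez → giwududarez
  rule 6 (vowel merger): giwududarez → giwududariz
  ⇒ Bavase giwududariz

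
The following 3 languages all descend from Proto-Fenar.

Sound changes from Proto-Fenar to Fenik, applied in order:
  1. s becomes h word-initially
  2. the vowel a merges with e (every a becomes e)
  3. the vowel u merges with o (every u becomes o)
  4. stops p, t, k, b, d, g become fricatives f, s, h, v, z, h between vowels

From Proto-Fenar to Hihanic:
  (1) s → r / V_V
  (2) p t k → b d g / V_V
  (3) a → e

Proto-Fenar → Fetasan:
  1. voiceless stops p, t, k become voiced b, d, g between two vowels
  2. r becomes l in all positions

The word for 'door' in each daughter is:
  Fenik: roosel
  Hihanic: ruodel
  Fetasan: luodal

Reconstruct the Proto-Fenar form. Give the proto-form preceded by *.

*ruotal

Position 2: Fenik has o, Hihanic has u, Fetasan has u. Hihanic preserves u here (none of its changes turn any other segment into u), so the proto-segment is *u.
Position 4: Fenik has s, Hihanic has d, Fetasan has d. Taking the neighbouring segments as reconstructed: Fenik s could go back to *t or *s; Hihanic d could go back to *t or *d; Fetasan d could go back to *t or *d — the one source consistent with every daughter is *t.
Position 1: Fenik has r, Hihanic has r, Fetasan has l. Fenik preserves r here (none of its changes turn any other segment into r), so the proto-segment is *r.
Verify the candidate proto-form against each daughter:
Fenik: start from *ruotal.
  rule 1: no change — ruotal
  rule 2 (vowel merger): ruotal → ruotel
  rule 3 (vowel merger): ruotel → rootel
  rule 4 (intervocalic lenition): rootel → roosel
  ⇒ Fenik roosel
Hihanic: *ruotal > ruodal > ruodel  (by intervocalic voicing, vowel merger)
Fetasan: start from *ruotal.
  rule 1 (intervocalic voicing): ruotal → ruodal
  rule 2 (unconditioned shift): ruodal → luodal
  ⇒ Fetasan luodal
*ruotal is the unique common source.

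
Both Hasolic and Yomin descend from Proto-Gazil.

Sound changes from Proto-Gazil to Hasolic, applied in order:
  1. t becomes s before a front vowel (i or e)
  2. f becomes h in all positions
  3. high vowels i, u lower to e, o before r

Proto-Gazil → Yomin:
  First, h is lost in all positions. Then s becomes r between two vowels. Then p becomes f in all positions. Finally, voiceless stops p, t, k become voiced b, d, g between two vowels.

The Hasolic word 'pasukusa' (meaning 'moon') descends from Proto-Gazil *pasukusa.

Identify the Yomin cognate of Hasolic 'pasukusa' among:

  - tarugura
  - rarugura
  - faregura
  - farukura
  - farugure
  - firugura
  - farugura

farugura

Yomin: *pasukusa > parukura > farukura > farugura  (by rhotacism, unconditioned shift, intervocalic voicing)
The other candidates each miss or misapply at least one Yomin change.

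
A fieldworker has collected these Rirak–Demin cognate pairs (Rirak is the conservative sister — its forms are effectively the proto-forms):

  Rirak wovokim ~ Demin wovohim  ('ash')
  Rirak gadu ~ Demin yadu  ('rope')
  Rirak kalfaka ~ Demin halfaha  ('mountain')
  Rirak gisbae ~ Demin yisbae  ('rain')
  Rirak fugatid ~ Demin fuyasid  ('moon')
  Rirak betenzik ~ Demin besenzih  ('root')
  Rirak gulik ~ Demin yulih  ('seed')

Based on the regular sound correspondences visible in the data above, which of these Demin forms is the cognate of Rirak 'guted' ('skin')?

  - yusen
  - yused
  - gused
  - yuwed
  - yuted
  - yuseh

gulik ~ yulih — Rirak g corresponds to Demin y word-initially before a back vowel.
betenzik ~ besenzih — Rirak t corresponds to Demin s between vowels (before a front vowel).
Applying these to Rirak 'guted':
  guted → yuted   (g→y word-initially before a back vowel)
  yuted → yused   (t→s between vowels (before a front vowel))
So the Demin cognate is 'yused'.

yused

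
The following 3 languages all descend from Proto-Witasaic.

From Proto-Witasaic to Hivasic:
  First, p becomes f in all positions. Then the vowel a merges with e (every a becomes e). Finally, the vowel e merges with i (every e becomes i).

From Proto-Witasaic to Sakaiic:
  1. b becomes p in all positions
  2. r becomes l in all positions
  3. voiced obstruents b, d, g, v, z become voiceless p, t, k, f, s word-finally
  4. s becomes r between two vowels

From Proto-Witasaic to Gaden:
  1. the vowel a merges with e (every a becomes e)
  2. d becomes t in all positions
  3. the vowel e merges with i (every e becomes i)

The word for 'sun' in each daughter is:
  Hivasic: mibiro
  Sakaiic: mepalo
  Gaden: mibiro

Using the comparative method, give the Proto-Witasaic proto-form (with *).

Position 3: Hivasic has b, Sakaiic has p, Gaden has b. Hivasic preserves b here (none of its changes turn any other segment into b), so the proto-segment is *b.
Position 4: Hivasic has i, Sakaiic has a, Gaden has i. Sakaiic preserves a here (none of its changes turn any other segment into a), so the proto-segment is *a.
Continuing position by position gives *mebaro; check it forward:
Hivasic: start from *mebaro.
  rule 1: no change — mebaro
  rule 2 (vowel merger): mebaro → mebero
  rule 3 (vowel merger): mebero → mibiro
  ⇒ Hivasic mibiro
Sakaiic: *mebaro
  mebaro → meparo   [unconditioned shift]
  meparo → mepalo   [unconditioned shift]
  mepalo (rule 3 does not apply)
  mepalo (rule 4 does not apply)
  giving Sakaiic mepalo.
Gaden: *mebaro
  mebaro → mebero   [vowel merger]
  mebero (rule 2 does not apply)
  mebero → mibiro   [vowel merger]
  giving Gaden mibiro.
*mebaro is the unique common source.

*mebaro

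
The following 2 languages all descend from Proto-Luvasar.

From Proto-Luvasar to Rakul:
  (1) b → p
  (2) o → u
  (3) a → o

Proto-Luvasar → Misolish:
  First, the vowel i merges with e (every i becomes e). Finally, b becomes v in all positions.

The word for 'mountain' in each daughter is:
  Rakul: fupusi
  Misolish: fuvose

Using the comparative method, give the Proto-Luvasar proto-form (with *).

*fubosi

Position 3: Rakul has p, Misolish has v. Taking the neighbouring segments as reconstructed: Rakul p could go back to *p or *b; Misolish v could go back to *b or *v — the one source consistent with every daughter is *b.
Position 4: Rakul has u, Misolish has o. Misolish preserves o here (none of its changes turn any other segment into o), so the proto-segment is *o.
Position 6: Rakul has i, Misolish has e. Rakul preserves i here (none of its changes turn any other segment into i), so the proto-segment is *i.
The remaining positions agree across the daughters. Check the candidate against every language:
Rakul: start from *fubosi.
  rule 1 (unconditioned shift): fubosi → fuposi
  rule 2 (vowel merger): fuposi → fupusi
  rule 3: no change — fupusi
  ⇒ Rakul fupusi
Misolish: start from *fubosi.
  rule 1 (vowel merger): fubosi → fubose
  rule 2 (unconditioned shift): fubose → fuvose
  ⇒ Misolish fuvose
No other proto-form is consistent with every reflex, so the reconstruction is *fubosi.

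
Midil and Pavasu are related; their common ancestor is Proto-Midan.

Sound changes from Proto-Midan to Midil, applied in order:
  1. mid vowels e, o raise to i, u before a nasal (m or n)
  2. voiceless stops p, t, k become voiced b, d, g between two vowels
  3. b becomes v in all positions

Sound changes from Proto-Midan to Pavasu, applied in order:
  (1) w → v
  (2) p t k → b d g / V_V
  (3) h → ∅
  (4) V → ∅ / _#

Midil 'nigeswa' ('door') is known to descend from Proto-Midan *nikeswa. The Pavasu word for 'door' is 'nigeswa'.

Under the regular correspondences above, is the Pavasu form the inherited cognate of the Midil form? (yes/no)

Derive the expected Pavasu reflex of *nikeswa:
Pavasu: *nikeswa > nikesva > nigesva > nigesv  (by unconditioned shift, intervocalic voicing, apocope)
The regular Pavasu reflex would be 'nigesv', but the attested form is 'nigeswa'. The correspondence is irregular, so they are not cognates (the Pavasu form has a different source).

no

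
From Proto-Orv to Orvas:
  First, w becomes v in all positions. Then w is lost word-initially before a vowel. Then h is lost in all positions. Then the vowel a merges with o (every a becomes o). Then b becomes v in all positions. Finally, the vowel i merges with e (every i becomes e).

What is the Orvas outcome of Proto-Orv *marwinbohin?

morvenvoen

Orvas: start from *marwinbohin.
  rule 1 (unconditioned shift): marwinbohin → marvinbohin
  rule 2: no change — marvinbohin
  rule 3 (h-loss): marvinbohin → marvinboin
  rule 4 (vowel merger): marvinboin → morvinboin
  rule 5 (unconditioned shift): morvinboin → morvinvoin
  rule 6 (vowel merger): morvinvoin → morvenvoen
  ⇒ Orvas morvenvoen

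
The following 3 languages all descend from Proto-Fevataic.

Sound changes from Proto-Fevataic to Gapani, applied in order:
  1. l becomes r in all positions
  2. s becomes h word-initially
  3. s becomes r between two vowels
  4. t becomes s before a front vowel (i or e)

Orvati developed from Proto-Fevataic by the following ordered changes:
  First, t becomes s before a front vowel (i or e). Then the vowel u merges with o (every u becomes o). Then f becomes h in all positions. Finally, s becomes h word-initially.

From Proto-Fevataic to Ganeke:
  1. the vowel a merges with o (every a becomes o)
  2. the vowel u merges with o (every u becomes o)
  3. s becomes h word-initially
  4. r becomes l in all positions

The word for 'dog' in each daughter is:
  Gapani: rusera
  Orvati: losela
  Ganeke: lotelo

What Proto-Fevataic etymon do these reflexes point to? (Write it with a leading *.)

Position 1: Gapani has r, Orvati has l, Ganeke has l. Orvati preserves l here (none of its changes turn any other segment into l), so the proto-segment is *l.
Position 3: Gapani has s, Orvati has s, Ganeke has t. Ganeke preserves t here (none of its changes turn any other segment into t), so the proto-segment is *t.
Position 5: Gapani has r, Orvati has l, Ganeke has l. Orvati preserves l here (none of its changes turn any other segment into l), so the proto-segment is *l.
Continuing position by position gives *lutela; check it forward:
Gapani: *lutela > rutera > rusera  (by unconditioned shift, palatalisation)
Orvati: *lutela
  lutela → lusela   [palatalisation]
  lusela → losela   [vowel merger]
  losela (rule 3 does not apply)
  losela (rule 4 does not apply)
  giving Orvati losela.
Ganeke: *lutela
  lutela → lutelo   [vowel merger]
  lutelo → lotelo   [vowel merger]
  lotelo (rule 3 does not apply)
  lotelo (rule 4 does not apply)
  giving Ganeke lotelo.
Only *lutela yields all of Gapani rusera, Orvati losela, Ganeke lotelo.

*lutela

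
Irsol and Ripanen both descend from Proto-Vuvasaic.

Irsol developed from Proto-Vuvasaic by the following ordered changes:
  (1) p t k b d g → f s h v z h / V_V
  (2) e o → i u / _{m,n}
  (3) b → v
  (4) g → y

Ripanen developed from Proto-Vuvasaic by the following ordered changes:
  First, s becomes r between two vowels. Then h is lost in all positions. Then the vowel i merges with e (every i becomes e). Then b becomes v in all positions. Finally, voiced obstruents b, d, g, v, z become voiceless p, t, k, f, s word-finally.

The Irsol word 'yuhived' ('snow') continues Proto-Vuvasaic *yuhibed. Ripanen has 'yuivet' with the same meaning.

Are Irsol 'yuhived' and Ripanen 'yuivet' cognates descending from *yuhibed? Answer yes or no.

Derive the expected Ripanen reflex of *yuhibed:
Ripanen: *yuhibed > yuibed > yuebed > yueved > yuevet  (by h-loss, vowel merger, unconditioned shift, final devoicing)
The regular Ripanen reflex would be 'yuevet', but the attested form is 'yuivet'. The correspondence is irregular, so they are not cognates (the Ripanen form has a different source).

no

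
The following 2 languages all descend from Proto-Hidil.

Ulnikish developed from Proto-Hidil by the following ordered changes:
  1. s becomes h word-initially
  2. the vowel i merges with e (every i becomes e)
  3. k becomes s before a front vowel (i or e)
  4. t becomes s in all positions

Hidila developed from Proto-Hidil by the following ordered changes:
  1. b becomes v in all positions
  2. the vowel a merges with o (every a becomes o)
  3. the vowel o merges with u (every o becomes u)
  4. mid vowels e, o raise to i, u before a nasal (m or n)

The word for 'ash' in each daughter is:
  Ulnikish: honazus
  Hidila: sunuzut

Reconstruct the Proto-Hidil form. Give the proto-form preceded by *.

Position 4: Ulnikish has a, Hidila has u. Ulnikish preserves a here (none of its changes turn any other segment into a), so the proto-segment is *a.
Position 1: Ulnikish has h, Hidila has s. Hidila preserves s here (none of its changes turn any other segment into s), so the proto-segment is *s.
Position 2: Ulnikish has o, Hidila has u. Ulnikish preserves o here (none of its changes turn any other segment into o), so the proto-segment is *o.
This points to *sonazut. Verify forward in each daughter:
Ulnikish: start from *sonazut.
  rule 1 (debuccalisation): sonazut → honazut
  rule 2: no change — honazut
  rule 3: no change — honazut
  rule 4 (unconditioned shift): honazut → honazus
  ⇒ Ulnikish honazus
Hidila: *sonazut > sonozut > sunuzut  (by vowel merger, vowel merger)
No other proto-form is consistent with every reflex, so the reconstruction is *sonazut.

*sonazut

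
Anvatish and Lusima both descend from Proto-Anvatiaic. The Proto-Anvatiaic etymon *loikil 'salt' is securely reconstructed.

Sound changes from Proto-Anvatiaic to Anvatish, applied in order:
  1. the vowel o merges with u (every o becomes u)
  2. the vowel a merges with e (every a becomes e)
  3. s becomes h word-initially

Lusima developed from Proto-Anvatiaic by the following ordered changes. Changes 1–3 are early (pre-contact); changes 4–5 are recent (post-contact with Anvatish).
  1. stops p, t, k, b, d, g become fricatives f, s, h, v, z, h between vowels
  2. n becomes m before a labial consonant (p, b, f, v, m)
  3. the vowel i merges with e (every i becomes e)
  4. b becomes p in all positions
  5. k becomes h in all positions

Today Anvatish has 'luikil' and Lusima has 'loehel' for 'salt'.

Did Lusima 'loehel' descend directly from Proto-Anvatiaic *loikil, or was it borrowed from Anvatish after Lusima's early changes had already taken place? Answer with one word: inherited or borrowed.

inherited

If inherited, *loikil would pass through all of Lusima's changes:
Lusima: *loikil > loihil > loehel  (by intervocalic lenition, vowel merger)
If borrowed from Anvatish 'luikil' after the early changes, it would undergo only the recent ones:
  rule 4 (unconditioned shift): no change (luikil)
  rule 5 (unconditioned shift): luikil → luihil
  ⇒ as a loan: luihil
Lusima 'loehel' matches the inherited outcome exactly, so it is an inherited cognate, not a loan.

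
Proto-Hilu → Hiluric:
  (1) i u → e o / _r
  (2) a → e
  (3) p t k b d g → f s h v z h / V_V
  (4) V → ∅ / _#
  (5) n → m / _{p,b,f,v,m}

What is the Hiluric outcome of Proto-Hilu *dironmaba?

derommev

Hiluric: *dironmaba
  dironmaba → deronmaba   [pre-rhotic lowering]
  deronmaba → deronmebe   [vowel merger]
  deronmebe → deronmeve   [intervocalic lenition]
  deronmeve → deronmev   [apocope]
  deronmev → derommev   [nasal place assimilation]
  giving Hiluric derommev.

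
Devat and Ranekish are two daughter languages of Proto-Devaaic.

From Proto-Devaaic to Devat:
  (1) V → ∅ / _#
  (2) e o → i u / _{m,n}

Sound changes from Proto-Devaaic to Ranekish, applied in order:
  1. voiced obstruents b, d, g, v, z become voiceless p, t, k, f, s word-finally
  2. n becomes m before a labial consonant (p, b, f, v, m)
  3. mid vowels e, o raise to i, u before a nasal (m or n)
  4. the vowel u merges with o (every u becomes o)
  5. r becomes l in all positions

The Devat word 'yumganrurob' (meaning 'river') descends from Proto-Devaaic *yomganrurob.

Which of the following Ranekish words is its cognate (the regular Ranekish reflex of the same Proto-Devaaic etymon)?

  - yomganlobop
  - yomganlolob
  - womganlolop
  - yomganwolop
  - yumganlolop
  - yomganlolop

yomganlolop

Ranekish: start from *yomganrurob.
  rule 1 (final devoicing): yomganrurob → yomganrurop
  rule 2: no change — yomganrurop
  rule 3 (pre-nasal raising): yomganrurop → yumganrurop
  rule 4 (vowel merger): yumganrurop → yomganrorop
  rule 5 (unconditioned shift): yomganrorop → yomganlolop
  ⇒ Ranekish yomganlolop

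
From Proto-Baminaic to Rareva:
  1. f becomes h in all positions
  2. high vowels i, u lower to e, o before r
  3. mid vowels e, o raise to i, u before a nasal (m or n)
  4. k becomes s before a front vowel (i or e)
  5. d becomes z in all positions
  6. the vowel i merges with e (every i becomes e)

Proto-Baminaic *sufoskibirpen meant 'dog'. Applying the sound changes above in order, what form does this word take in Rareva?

suhosseberpen

Rareva: *sufoskibirpen
  sufoskibirpen → suhoskibirpen   [unconditioned shift]
  suhoskibirpen → suhoskiberpen   [pre-rhotic lowering]
  suhoskiberpen → suhoskiberpin   [pre-nasal raising]
  suhoskiberpin → suhossiberpin   [palatalisation]
  suhossiberpin (rule 5 does not apply)
  suhossiberpin → suhosseberpen   [vowel merger]
  giving Rareva suhosseberpen.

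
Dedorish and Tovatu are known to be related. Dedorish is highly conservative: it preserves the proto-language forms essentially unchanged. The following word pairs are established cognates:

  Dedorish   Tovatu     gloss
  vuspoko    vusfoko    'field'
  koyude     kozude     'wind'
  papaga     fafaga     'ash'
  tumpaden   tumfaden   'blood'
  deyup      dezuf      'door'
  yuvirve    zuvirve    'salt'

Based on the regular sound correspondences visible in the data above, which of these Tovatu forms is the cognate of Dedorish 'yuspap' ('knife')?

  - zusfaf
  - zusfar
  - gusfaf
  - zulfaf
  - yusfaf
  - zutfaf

zusfaf

yuvirve ~ zuvirve — Dedorish y corresponds to Tovatu z word-initially before a back vowel.
tumpaden ~ tumfaden — Dedorish p corresponds to Tovatu f after a consonant, before a back vowel.
deyup ~ dezuf — Dedorish p corresponds to Tovatu f word-finally.
Applying these to Dedorish 'yuspap':
  yuspap → zuspap   (y→z word-initially before a back vowel)
  zuspap → zusfap   (p→f after a consonant, before a back vowel)
  zusfap → zusfaf   (p→f word-finally)
So the Tovatu cognate is 'zusfaf'.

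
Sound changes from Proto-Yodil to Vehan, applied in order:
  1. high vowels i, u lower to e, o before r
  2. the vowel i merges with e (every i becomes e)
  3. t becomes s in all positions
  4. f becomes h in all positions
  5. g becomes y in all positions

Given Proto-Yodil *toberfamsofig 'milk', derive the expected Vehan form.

soberhamsohey

Vehan: *toberfamsofig
  toberfamsofig (rule 1 does not apply)
  toberfamsofig → toberfamsofeg   [vowel merger]
  toberfamsofeg → soberfamsofeg   [unconditioned shift]
  soberfamsofeg → soberhamsoheg   [unconditioned shift]
  soberhamsoheg → soberhamsohey   [unconditioned shift]
  giving Vehan soberhamsohey.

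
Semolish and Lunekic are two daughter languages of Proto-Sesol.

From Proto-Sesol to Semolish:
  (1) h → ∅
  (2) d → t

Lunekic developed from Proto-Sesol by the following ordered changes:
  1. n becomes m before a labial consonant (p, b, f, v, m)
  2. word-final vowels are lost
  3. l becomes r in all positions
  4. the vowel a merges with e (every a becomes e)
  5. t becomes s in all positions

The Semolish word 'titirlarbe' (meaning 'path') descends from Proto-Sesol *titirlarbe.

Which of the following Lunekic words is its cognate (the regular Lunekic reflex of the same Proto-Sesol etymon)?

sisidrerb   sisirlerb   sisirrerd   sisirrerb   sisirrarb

sisirrerb

Lunekic: *titirlarbe
  titirlarbe (rule 1 does not apply)
  titirlarbe → titirlarb   [apocope]
  titirlarb → titirrarb   [unconditioned shift]
  titirrarb → titirrerb   [vowel merger]
  titirrerb → sisirrerb   [unconditioned shift]
  giving Lunekic sisirrerb.
The other candidates each miss or misapply at least one Lunekic change.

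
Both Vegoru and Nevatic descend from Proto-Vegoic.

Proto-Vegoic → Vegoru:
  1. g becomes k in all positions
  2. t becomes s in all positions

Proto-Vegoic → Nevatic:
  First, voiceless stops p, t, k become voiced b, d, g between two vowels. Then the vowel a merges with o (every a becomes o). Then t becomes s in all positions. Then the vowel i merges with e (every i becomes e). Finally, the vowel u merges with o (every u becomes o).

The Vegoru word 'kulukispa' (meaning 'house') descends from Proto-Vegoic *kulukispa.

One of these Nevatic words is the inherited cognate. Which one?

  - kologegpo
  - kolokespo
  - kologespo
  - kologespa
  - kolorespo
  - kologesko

kologespo

Nevatic: start from *kulukispa.
  rule 1 (intervocalic voicing): kulukispa → kulugispa
  rule 2 (vowel merger): kulugispa → kulugispo
  rule 3: no change — kulugispo
  rule 4 (vowel merger): kulugispo → kulugespo
  rule 5 (vowel merger): kulugespo → kologespo
  ⇒ Nevatic kologespo
The other candidates each miss or misapply at least one Nevatic change.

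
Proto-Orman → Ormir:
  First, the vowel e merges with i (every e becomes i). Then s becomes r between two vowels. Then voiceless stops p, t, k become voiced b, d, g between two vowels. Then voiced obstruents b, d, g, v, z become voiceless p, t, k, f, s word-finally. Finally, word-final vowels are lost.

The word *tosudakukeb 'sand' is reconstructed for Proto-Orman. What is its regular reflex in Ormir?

torudagugip

Ormir: start from *tosudakukeb.
  rule 1 (vowel merger): tosudakukeb → tosudakukib
  rule 2 (rhotacism): tosudakukib → torudakukib
  rule 3 (intervocalic voicing): torudakukib → torudagugib
  rule 4 (final devoicing): torudagugib → torudagugip
  rule 5: no change — torudagugip
  ⇒ Ormir torudagugip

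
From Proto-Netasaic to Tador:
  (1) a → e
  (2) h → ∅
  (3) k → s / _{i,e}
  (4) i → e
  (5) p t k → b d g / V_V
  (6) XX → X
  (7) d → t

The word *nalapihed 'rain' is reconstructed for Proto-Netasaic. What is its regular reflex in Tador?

Tador: start from *nalapihed.
  rule 1 (vowel merger): nalapihed → nelepihed
  rule 2 (h-loss): nelepihed → nelepied
  rule 3: no change — nelepied
  rule 4 (vowel merger): nelepied → nelepeed
  rule 5 (intervocalic voicing): nelepeed → nelebeed
  rule 6 (degemination): nelebeed → nelebed
  rule 7 (unconditioned shift): nelebed → nelebet
  ⇒ Tador nelebet

nelebet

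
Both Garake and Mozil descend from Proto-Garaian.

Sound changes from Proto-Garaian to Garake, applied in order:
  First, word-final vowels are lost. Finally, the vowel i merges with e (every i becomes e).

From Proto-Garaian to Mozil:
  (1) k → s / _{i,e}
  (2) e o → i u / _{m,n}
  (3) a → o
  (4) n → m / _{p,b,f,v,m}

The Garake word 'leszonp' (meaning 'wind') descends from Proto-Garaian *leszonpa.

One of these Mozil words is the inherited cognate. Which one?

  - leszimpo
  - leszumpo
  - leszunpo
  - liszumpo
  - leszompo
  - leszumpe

leszumpo

Mozil: start from *leszonpa.
  rule 1: no change — leszonpa
  rule 2 (pre-nasal raising): leszonpa → leszunpa
  rule 3 (vowel merger): leszunpa → leszunpo
  rule 4 (nasal place assimilation): leszunpo → leszumpo
  ⇒ Mozil leszumpo
The other candidates each miss or misapply at least one Mozil change.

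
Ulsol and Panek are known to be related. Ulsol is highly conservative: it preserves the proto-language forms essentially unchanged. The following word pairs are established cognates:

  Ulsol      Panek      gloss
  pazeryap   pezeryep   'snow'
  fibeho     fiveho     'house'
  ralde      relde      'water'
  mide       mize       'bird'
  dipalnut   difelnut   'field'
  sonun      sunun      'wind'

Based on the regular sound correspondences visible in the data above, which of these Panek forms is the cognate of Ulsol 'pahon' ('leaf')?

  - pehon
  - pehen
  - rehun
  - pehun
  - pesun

pehun

pazeryap ~ pezeryep, ralde ~ relde — Ulsol a corresponds to Panek e after a consonant, before a consonant other than r, m, n, p, b, f, v.
sonun ~ sunun — Ulsol o corresponds to Panek u after a consonant, before a nasal.
Applying these to Ulsol 'pahon':
  pahon → pehon   (a→e after a consonant, before a consonant other than r, m, n, p, b, f, v)
  pehon → pehun   (o→u after a consonant, before a nasal)
So the Panek cognate is 'pehun'.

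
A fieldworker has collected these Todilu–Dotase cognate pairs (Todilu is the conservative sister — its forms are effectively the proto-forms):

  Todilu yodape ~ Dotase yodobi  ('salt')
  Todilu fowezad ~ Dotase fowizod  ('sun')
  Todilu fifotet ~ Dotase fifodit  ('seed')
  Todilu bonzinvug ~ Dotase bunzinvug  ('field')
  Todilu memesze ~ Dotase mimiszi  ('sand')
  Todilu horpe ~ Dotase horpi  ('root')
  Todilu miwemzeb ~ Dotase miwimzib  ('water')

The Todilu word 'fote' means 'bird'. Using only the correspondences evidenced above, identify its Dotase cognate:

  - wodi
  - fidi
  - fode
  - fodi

fifotet ~ fifodit — Todilu t corresponds to Dotase d between vowels (before a front vowel).
yodape ~ yodobi, memesze ~ mimiszi — Todilu e corresponds to Dotase i word-finally.
Applying these to Todilu 'fote':
  fote → fode   (t→d between vowels (before a front vowel))
  fode → fodi   (e→i word-finally)
So the Dotase cognate is 'fodi'.

fodi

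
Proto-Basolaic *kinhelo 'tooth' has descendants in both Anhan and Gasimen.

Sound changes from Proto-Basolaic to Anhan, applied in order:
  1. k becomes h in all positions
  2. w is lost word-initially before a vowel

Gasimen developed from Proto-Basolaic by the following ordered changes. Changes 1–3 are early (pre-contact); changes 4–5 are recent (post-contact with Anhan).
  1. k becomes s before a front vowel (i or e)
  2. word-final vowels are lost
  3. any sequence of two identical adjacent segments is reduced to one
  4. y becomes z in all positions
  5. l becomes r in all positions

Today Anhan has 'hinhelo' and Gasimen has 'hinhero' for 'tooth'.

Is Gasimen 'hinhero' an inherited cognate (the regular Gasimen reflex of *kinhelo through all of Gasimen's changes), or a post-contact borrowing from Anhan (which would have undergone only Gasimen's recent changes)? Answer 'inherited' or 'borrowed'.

borrowed

If inherited, *kinhelo would pass through all of Gasimen's changes:
Gasimen: *kinhelo
  kinhelo → sinhelo   [palatalisation]
  sinhelo → sinhel   [apocope]
  sinhel (rule 3 does not apply)
  sinhel (rule 4 does not apply)
  sinhel → sinher   [unconditioned shift]
  giving Gasimen sinher.
If borrowed from Anhan 'hinhelo' after the early changes, it would undergo only the recent ones:
  rule 4 (unconditioned shift): no change (hinhelo)
  rule 5 (unconditioned shift): hinhelo → hinhero
  ⇒ as a loan: hinhero
Gasimen 'hinhero' matches the loan outcome 'hinhero', not the inherited 'sinher' — it skipped the early Gasimen changes, so it was borrowed from Anhan.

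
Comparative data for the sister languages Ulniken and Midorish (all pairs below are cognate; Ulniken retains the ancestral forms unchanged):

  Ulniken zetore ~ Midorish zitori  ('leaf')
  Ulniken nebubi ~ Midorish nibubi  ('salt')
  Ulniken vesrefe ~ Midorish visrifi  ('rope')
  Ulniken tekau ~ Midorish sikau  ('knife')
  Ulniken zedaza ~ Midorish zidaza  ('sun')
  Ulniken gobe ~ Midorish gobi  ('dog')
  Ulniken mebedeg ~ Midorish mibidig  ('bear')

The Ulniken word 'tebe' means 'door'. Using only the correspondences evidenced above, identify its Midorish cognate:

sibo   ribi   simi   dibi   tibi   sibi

sibi

tekau ~ sikau — Ulniken t corresponds to Midorish s word-initially before a front vowel.
nebubi ~ nibubi, mebedeg ~ mibidig — Ulniken e corresponds to Midorish i after a consonant, before a labial obstruent.
zetore ~ zitori, vesrefe ~ visrifi — Ulniken e corresponds to Midorish i word-finally.
Applying these to Ulniken 'tebe':
  tebe → sebe   (t→s word-initially before a front vowel)
  sebe → sibe   (e→i after a consonant, before a labial obstruent)
  sibe → sibi   (e→i word-finally)
So the Midorish cognate is 'sibi'.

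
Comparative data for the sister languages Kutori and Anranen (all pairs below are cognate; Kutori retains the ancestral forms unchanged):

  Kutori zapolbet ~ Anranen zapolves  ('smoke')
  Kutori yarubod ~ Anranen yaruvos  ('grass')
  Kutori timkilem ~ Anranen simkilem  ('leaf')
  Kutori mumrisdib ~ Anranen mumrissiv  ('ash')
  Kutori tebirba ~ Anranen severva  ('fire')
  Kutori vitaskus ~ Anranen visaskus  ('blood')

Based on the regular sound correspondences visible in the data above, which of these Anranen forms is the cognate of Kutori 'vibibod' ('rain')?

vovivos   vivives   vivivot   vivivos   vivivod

vivivos

tebirba ~ severva — Kutori b corresponds to Anranen v between vowels (before a front vowel).
yarubod ~ yaruvos — Kutori b corresponds to Anranen v between vowels (before a back vowel).
yarubod ~ yaruvos — Kutori d corresponds to Anranen s word-finally.
Applying these to Kutori 'vibibod':
  vibibod → vivibod   (b→v between vowels (before a front vowel))
  vivibod → vivivod   (b→v between vowels (before a back vowel))
  vivivod → vivivos   (d→s word-finally)
So the Anranen cognate is 'vivivos'.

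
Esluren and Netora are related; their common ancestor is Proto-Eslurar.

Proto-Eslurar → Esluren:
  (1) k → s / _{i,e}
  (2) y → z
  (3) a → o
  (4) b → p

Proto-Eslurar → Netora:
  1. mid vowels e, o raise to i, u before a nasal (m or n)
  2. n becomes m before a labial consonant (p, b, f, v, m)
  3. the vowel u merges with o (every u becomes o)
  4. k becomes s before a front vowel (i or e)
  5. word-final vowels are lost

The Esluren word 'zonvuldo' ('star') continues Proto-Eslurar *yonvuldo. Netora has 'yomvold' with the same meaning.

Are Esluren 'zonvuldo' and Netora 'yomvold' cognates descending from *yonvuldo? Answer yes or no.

Derive the expected Netora reflex of *yonvuldo:
Netora: *yonvuldo
  yonvuldo → yunvuldo   [pre-nasal raising]
  yunvuldo → yumvuldo   [nasal place assimilation]
  yumvuldo → yomvoldo   [vowel merger]
  yomvoldo (rule 4 does not apply)
  yomvoldo → yomvold   [apocope]
  giving Netora yomvold.
Netora 'yomvold' matches the regular reflex exactly, so the pair is cognate.

yes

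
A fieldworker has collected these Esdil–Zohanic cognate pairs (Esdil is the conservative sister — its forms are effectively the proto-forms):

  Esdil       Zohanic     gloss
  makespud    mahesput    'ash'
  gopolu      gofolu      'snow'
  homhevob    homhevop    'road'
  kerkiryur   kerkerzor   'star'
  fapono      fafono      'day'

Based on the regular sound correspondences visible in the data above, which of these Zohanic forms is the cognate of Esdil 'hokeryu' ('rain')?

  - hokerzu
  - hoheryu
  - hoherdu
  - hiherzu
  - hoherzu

makespud ~ mahesput — Esdil k corresponds to Zohanic h between vowels (before a front vowel).
kerkiryur ~ kerkerzor — Esdil y corresponds to Zohanic z after a consonant, before a back vowel.
Applying these to Esdil 'hokeryu':
  hokeryu → hoheryu   (k→h between vowels (before a front vowel))
  hoheryu → hoherzu   (y→z after a consonant, before a back vowel)
So the Zohanic cognate is 'hoherzu'.

hoherzu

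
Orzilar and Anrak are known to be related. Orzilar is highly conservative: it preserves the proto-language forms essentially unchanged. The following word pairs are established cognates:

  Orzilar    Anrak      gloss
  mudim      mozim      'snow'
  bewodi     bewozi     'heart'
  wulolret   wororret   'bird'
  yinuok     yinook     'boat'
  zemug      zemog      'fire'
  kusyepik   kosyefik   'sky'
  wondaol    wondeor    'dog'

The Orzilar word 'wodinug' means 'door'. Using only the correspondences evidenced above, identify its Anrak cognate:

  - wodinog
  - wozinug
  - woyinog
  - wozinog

mudim ~ mozim, bewodi ~ bewozi — Orzilar d corresponds to Anrak z between vowels (before a front vowel).
mudim ~ mozim, wulolret ~ wororret — Orzilar u corresponds to Anrak o after a consonant, before a consonant other than r, m, n, p, b, f, v.
Applying these to Orzilar 'wodinug':
  wodinug → wozinug   (d→z between vowels (before a front vowel))
  wozinug → wozinog   (u→o after a consonant, before a consonant other than r, m, n, p, b, f, v)
So the Anrak cognate is 'wozinog'.

wozinog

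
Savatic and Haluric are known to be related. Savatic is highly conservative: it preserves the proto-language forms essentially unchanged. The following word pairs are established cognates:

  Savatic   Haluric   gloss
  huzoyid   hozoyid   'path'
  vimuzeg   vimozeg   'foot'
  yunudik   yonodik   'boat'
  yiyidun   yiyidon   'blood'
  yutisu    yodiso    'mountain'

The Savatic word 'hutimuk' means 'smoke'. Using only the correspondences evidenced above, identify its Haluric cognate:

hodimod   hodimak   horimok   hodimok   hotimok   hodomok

hodimok

huzoyid ~ hozoyid, vimuzeg ~ vimozeg — Savatic u corresponds to Haluric o after a consonant, before a consonant other than r, m, n, p, b, f, v.
yutisu ~ yodiso — Savatic t corresponds to Haluric d between vowels (before a front vowel).
Applying these to Savatic 'hutimuk':
  hutimuk → hotimuk   (u→o after a consonant, before a consonant other than r, m, n, p, b, f, v)
  hotimuk → hodimuk   (t→d between vowels (before a front vowel))
  hodimuk → hodimok   (u→o after a consonant, before a consonant other than r, m, n, p, b, f, v)
So the Haluric cognate is 'hodimok'.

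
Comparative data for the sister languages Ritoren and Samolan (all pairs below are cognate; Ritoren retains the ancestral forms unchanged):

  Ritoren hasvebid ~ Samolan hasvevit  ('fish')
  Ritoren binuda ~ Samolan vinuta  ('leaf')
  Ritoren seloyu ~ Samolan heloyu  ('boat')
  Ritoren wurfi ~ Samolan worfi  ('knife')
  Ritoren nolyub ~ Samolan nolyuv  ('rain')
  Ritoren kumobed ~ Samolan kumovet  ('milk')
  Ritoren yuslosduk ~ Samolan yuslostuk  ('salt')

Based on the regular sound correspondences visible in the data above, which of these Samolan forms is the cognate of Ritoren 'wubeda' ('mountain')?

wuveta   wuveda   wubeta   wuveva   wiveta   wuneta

wuveta

kumobed ~ kumovet — Ritoren b corresponds to Samolan v between vowels (before a front vowel).
binuda ~ vinuta — Ritoren d corresponds to Samolan t between vowels (before a back vowel).
Applying these to Ritoren 'wubeda':
  wubeda → wuveda   (b→v between vowels (before a front vowel))
  wuveda → wuveta   (d→t between vowels (before a back vowel))
So the Samolan cognate is 'wuveta'.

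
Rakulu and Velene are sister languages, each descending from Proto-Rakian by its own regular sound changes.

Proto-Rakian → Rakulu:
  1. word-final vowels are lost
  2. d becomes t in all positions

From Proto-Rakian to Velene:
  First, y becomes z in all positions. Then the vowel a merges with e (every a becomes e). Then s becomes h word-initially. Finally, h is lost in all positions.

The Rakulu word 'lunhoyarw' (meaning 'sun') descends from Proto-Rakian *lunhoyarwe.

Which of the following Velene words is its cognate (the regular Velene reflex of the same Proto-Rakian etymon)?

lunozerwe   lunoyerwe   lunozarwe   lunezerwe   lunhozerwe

Velene: *lunhoyarwe
  lunhoyarwe → lunhozarwe   [unconditioned shift]
  lunhozarwe → lunhozerwe   [vowel merger]
  lunhozerwe (rule 3 does not apply)
  lunhozerwe → lunozerwe   [h-loss]
  giving Velene lunozerwe.
The other candidates each miss or misapply at least one Velene change.

lunozerwe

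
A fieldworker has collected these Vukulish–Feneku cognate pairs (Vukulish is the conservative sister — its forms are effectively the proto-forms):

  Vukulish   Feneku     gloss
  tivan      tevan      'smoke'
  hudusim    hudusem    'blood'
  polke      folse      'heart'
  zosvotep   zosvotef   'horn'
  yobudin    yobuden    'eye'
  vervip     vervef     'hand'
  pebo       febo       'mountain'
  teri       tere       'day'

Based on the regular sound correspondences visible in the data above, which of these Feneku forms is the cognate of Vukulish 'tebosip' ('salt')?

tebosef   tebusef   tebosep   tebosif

vervip ~ vervef — Vukulish i corresponds to Feneku e after a consonant, before a labial obstruent.
zosvotep ~ zosvotef, vervip ~ vervef — Vukulish p corresponds to Feneku f word-finally.
Applying these to Vukulish 'tebosip':
  tebosip → tebosep   (i→e after a consonant, before a labial obstruent)
  tebosep → tebosef   (p→f word-finally)
So the Feneku cognate is 'tebosef'.

tebosef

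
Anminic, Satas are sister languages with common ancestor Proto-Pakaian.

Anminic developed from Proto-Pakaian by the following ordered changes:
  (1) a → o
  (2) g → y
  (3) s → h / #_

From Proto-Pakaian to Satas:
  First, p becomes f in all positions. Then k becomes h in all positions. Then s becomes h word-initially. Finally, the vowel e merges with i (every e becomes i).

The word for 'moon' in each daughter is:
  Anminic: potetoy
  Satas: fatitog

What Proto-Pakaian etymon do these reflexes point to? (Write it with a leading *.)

*patetog

Position 7: Anminic has y, Satas has g. Satas preserves g here (none of its changes turn any other segment into g), so the proto-segment is *g.
Position 2: Anminic has o, Satas has a. Satas preserves a here (none of its changes turn any other segment into a), so the proto-segment is *a.
Position 4: Anminic has e, Satas has i. Anminic preserves e here (none of its changes turn any other segment into e), so the proto-segment is *e.
Continuing position by position gives *patetog; check it forward:
Anminic: *patetog
  patetog → potetog   [vowel merger]
  potetog → potetoy   [unconditioned shift]
  potetoy (rule 3 does not apply)
  giving Anminic potetoy.
Satas: start from *patetog.
  rule 1 (unconditioned shift): patetog → fatetog
  rule 2: no change — fatetog
  rule 3: no change — fatetog
  rule 4 (vowel merger): fatetog → fatitog
  ⇒ Satas fatitog
Only *patetog yields all of Anminic potetoy, Satas fatitog.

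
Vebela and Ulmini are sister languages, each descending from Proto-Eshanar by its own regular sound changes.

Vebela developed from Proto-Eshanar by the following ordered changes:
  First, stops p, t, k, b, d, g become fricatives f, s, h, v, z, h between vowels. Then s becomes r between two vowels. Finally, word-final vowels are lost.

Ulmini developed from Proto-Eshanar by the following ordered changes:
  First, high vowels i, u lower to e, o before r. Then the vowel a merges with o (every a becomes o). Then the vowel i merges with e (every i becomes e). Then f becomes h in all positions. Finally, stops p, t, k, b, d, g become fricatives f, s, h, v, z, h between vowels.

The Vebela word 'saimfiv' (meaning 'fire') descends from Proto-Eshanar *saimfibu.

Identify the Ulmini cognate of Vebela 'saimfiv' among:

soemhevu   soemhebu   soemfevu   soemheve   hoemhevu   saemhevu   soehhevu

Ulmini: *saimfibu
  saimfibu (rule 1 does not apply)
  saimfibu → soimfibu   [vowel merger]
  soimfibu → soemfebu   [vowel merger]
  soemfebu → soemhebu   [unconditioned shift]
  soemhebu → soemhevu   [intervocalic lenition]
  giving Ulmini soemhevu.
Only 'soemhevu' matches the regular Ulmini development of *saimfibu.

soemhevu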